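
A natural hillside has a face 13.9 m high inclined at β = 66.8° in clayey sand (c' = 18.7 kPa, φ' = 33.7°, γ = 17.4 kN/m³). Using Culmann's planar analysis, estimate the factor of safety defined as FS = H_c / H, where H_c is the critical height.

FS = 1.46

H_c = (4c'/γ) · sinβ cosφ' / [1 − cos(β − φ')]
    = (4·18.7/17.4) · sin66.8°·cos33.7° / [1 − cos33.1°]
    = 4.299 · 0.7647 / 0.1623 = 20.26 m
FS = H_c / H = 20.26 / 13.9 = 1.457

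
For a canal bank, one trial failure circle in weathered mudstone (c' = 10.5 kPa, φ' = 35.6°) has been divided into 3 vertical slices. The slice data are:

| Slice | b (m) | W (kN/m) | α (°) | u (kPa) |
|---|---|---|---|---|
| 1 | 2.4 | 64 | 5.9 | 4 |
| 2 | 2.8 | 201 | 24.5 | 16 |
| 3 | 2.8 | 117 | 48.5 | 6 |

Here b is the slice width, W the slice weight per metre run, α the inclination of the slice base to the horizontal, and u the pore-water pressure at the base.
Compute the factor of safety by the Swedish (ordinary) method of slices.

Ordinary method of slices: FS = Σ[c'·Δl_i + (W_i cosα_i − u_i·Δl_i)·tanφ'] / Σ W_i sinα_i, with Δl_i = b_i / cosα_i.
Slice 1: Δl = 2.4/cos5.9° = 2.413 m; N'_1 = 64·cos5.9° − 4·2.413 = 54.0; c'Δl = 25.33; W sinα = 6.6
Slice 2: Δl = 2.8/cos24.5° = 3.077 m; N'_2 = 201·cos24.5° − 16·3.077 = 133.7; c'Δl = 32.31; W sinα = 83.4
Slice 3: Δl = 2.8/cos48.5° = 4.226 m; N'_3 = 117·cos48.5° − 6·4.226 = 52.2; c'Δl = 44.37; W sinα = 87.6
Σc'Δl = 102.0 kN/m; ΣN' = 239.9 kN/m; ΣW sinα = 177.6 kN/m
Resisting = 102.0 + 239.9·tan35.6° = 102.0 + 171.7 = 273.7 kN/m
FS = 273.7 / 177.6 = 1.542

FS = 1.54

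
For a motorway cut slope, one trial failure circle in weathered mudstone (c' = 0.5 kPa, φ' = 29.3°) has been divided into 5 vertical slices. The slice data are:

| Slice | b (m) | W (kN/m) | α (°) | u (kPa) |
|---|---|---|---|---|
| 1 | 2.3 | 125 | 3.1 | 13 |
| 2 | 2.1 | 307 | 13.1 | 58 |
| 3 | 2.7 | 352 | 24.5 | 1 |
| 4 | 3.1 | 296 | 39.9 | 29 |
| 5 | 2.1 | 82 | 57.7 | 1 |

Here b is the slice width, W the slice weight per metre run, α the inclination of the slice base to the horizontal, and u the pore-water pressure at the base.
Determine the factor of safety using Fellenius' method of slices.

FS = 0.87

Ordinary method of slices: FS = Σ[c'·Δl_i + (W_i cosα_i − u_i·Δl_i)·tanφ'] / Σ W_i sinα_i, with Δl_i = b_i / cosα_i.
Slice 1: Δl = 2.3/cos3.1° = 2.303 m; N'_1 = 125·cos3.1° − 13·2.303 = 94.9; c'Δl = 1.15; W sinα = 6.8
Slice 2: Δl = 2.1/cos13.1° = 2.156 m; N'_2 = 307·cos13.1° − 58·2.156 = 174.0; c'Δl = 1.08; W sinα = 69.6
Slice 3: Δl = 2.7/cos24.5° = 2.967 m; N'_3 = 352·cos24.5° − 1·2.967 = 317.3; c'Δl = 1.48; W sinα = 146.0
Slice 4: Δl = 3.1/cos39.9° = 4.041 m; N'_4 = 296·cos39.9° − 29·4.041 = 109.9; c'Δl = 2.02; W sinα = 189.9
Slice 5: Δl = 2.1/cos57.7° = 3.930 m; N'_5 = 82·cos57.7° − 1·3.930 = 39.9; c'Δl = 1.96; W sinα = 69.3
Σc'Δl = 7.7 kN/m; ΣN' = 736.0 kN/m; ΣW sinα = 481.5 kN/m
Resisting = 7.7 + 736.0·tan29.3° = 7.7 + 413.0 = 420.7 kN/m
FS = 420.7 / 481.5 = 0.874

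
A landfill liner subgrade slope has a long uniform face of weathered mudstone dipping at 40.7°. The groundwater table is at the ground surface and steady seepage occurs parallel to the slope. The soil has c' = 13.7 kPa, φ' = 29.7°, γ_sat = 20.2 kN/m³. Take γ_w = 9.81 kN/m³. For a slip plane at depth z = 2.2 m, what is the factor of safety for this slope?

With seepage parallel to the slope and the water table at the surface, the effective normal stress on the slip plane uses the buoyant unit weight γ' = γ_sat − γ_w while the driving shear stress uses γ_sat:
FS = [c' + γ' z cos²β tanφ'] / [γ_sat z sinβ cosβ]
γ' = 20.2 − 9.81 = 10.39 kN/m³
Numerator = 13.7 + 10.39·2.2·cos²40.7°·tan29.7° = 13.7 + 10.39·2.2·0.5748·0.5704 = 21.194 kPa
Denominator = 20.2·2.2·sin40.7°·cos40.7° = 20.2·2.2·0.6521·0.7581 = 21.970 kPa
FS = 21.194 / 21.970 = 0.965

FS = 0.96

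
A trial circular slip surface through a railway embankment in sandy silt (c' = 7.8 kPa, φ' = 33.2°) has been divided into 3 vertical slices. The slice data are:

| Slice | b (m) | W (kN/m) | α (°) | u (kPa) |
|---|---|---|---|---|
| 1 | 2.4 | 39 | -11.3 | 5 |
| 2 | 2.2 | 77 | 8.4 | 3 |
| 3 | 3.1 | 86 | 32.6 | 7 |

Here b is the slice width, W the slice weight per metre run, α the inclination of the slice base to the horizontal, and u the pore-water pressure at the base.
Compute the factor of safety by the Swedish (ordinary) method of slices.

Ordinary method of slices: FS = Σ[c'·Δl_i + (W_i cosα_i − u_i·Δl_i)·tanφ'] / Σ W_i sinα_i, with Δl_i = b_i / cosα_i.
Slice 1: Δl = 2.4/cos(-11.3°) = 2.447 m; N'_1 = 39·cos(-11.3°) − 5·2.447 = 26.0; c'Δl = 19.09; W sinα = -7.6
Slice 2: Δl = 2.2/cos8.4° = 2.224 m; N'_2 = 77·cos8.4° − 3·2.224 = 69.5; c'Δl = 17.35; W sinα = 11.2
Slice 3: Δl = 3.1/cos32.6° = 3.680 m; N'_3 = 86·cos32.6° − 7·3.680 = 46.7; c'Δl = 28.70; W sinα = 46.3
Σc'Δl = 65.1 kN/m; ΣN' = 142.2 kN/m; ΣW sinα = 49.9 kN/m
Resisting = 65.1 + 142.2·tan33.2° = 65.1 + 93.1 = 158.2 kN/m
FS = 158.2 / 49.9 = 3.168

FS = 3.17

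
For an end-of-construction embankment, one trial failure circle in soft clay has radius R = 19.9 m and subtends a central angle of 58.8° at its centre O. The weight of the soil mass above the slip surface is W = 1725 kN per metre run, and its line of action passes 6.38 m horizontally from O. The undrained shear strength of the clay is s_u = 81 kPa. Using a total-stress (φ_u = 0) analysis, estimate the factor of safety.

FS = 2.99

Taking moments about the centre O, the resisting moment is provided by the undrained shear strength acting along the arc:
Arc length L_a = R·θ = 19.9·(58.8°·π/180) = 19.9·1.0263 = 20.42 m
M_R = s_u·L_a·R = 81·20.42·19.9 = 32918.9 kN·m/m
M_D = W·d = 1725·6.38 = 11005.5 kN·m/m
FS = M_R / M_D = 32918.9 / 11005.5 = 2.991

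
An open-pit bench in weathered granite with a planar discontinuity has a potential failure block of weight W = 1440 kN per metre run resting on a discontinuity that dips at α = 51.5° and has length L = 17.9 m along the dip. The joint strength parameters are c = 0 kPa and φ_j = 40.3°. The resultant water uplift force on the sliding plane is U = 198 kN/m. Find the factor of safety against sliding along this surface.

Resolving the block weight along and normal to the plane and applying the Mohr–Coulomb strength on the joint:
N' = W cosα − U = 1440·cos51.5° − 198 = 698.4 kN/m
Driving force T = W sinα = 1440·sin51.5° = 1127.0 kN/m
Resisting force R = c·L + N'·tanφ_j = 0·17.9 + 698.4·tan40.3° = 0.0 + 592.3 = 592.3 kN/m
FS = R / T = 592.3 / 1127.0 = 0.526

FS = 0.53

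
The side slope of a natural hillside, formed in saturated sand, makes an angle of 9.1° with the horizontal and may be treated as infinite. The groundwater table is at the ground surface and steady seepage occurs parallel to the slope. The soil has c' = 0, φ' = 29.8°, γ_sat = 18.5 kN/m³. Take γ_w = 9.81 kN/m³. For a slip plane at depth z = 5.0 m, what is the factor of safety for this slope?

FS = 1.68

With seepage parallel to the slope and the water table at the surface, the effective normal stress on the slip plane uses the buoyant unit weight γ' = γ_sat − γ_w while the driving shear stress uses γ_sat:
FS = [c' + γ' z cos²β tanφ'] / [γ_sat z sinβ cosβ]
(For c' = 0 this reduces to FS = (γ'/γ_sat)·tanφ'/tanβ.)
γ' = 18.5 − 9.81 = 8.69 kN/m³
Numerator = 0.0 + 8.69·5.0·cos²9.1°·tan29.8° = 0.0 + 8.69·5.0·0.9750·0.5727 = 24.262 kPa
Denominator = 18.5·5.0·sin9.1°·cos9.1° = 18.5·5.0·0.1582·0.9874 = 14.445 kPa
FS = 24.262 / 14.445 = 1.680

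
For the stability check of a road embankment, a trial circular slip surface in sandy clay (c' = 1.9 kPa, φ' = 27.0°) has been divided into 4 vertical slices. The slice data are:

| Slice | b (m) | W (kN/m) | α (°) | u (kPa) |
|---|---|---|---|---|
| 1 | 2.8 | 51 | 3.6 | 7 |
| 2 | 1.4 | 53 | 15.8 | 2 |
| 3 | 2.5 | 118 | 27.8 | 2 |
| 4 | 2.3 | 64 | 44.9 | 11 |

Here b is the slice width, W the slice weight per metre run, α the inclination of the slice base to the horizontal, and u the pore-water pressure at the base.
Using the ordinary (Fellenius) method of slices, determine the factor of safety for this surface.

FS = 0.98

Ordinary method of slices: FS = Σ[c'·Δl_i + (W_i cosα_i − u_i·Δl_i)·tanφ'] / Σ W_i sinα_i, with Δl_i = b_i / cosα_i.
Slice 1: Δl = 2.8/cos3.6° = 2.806 m; N'_1 = 51·cos3.6° − 7·2.806 = 31.3; c'Δl = 5.33; W sinα = 3.2
Slice 2: Δl = 1.4/cos15.8° = 1.455 m; N'_2 = 53·cos15.8° − 2·1.455 = 48.1; c'Δl = 2.76; W sinα = 14.4
Slice 3: Δl = 2.5/cos27.8° = 2.826 m; N'_3 = 118·cos27.8° − 2·2.826 = 98.7; c'Δl = 5.37; W sinα = 55.0
Slice 4: Δl = 2.3/cos44.9° = 3.247 m; N'_4 = 64·cos44.9° − 11·3.247 = 9.6; c'Δl = 6.17; W sinα = 45.2
Σc'Δl = 19.6 kN/m; ΣN' = 187.7 kN/m; ΣW sinα = 117.8 kN/m
Resisting = 19.6 + 187.7·tan27.0° = 19.6 + 95.6 = 115.3 kN/m
FS = 115.3 / 117.8 = 0.978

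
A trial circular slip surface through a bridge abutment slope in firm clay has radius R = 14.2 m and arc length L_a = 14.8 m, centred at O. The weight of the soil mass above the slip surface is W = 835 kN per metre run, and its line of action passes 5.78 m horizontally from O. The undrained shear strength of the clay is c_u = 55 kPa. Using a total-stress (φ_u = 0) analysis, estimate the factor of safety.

FS = 2.39

Taking moments about the centre O, the resisting moment is provided by the undrained shear strength acting along the arc:
M_R = c_u·L_a·R = 55·14.80·14.2 = 11558.8 kN·m/m
M_D = W·d = 835·5.78 = 4826.3 kN·m/m
FS = M_R / M_D = 11558.8 / 4826.3 = 2.395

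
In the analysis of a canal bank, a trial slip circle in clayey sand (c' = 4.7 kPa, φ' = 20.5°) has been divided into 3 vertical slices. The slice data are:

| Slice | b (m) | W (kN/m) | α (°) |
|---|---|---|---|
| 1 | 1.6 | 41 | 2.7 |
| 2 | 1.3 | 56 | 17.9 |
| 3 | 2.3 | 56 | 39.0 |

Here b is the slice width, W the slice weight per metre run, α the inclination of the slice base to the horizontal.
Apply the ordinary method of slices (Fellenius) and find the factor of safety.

FS = 1.46

Ordinary method of slices: FS = Σ[c'·Δl_i + (W_i cosα_i)·tanφ'] / Σ W_i sinα_i, with Δl_i = b_i / cosα_i.
Slice 1: Δl = 1.6/cos2.7° = 1.602 m; N'_1 = 41·cos2.7° = 41.0; c'Δl = 7.53; W sinα = 1.9
Slice 2: Δl = 1.3/cos17.9° = 1.366 m; N'_2 = 56·cos17.9° = 53.3; c'Δl = 6.42; W sinα = 17.2
Slice 3: Δl = 2.3/cos39.0° = 2.960 m; N'_3 = 56·cos39.0° = 43.5; c'Δl = 13.91; W sinα = 35.2
Σc'Δl = 27.9 kN/m; ΣN' = 137.8 kN/m; ΣW sinα = 54.4 kN/m
Resisting = 27.9 + 137.8·tan20.5° = 27.9 + 51.5 = 79.4 kN/m
FS = 79.4 / 54.4 = 1.459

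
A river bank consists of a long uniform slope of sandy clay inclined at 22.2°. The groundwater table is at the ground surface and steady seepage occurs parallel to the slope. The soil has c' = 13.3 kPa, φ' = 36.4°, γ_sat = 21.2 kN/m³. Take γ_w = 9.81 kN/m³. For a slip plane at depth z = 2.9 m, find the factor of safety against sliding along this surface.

FS = 1.59

With seepage parallel to the slope and the water table at the surface, the effective normal stress on the slip plane uses the buoyant unit weight γ' = γ_sat − γ_w while the driving shear stress uses γ_sat:
FS = [c' + γ' z cos²β tanφ'] / [γ_sat z sinβ cosβ]
γ' = 21.2 − 9.81 = 11.39 kN/m³
Numerator = 13.3 + 11.39·2.9·cos²22.2°·tan36.4° = 13.3 + 11.39·2.9·0.8572·0.7373 = 34.176 kPa
Denominator = 21.2·2.9·sin22.2°·cos22.2° = 21.2·2.9·0.3778·0.9259 = 21.508 kPa
FS = 34.176 / 21.508 = 1.589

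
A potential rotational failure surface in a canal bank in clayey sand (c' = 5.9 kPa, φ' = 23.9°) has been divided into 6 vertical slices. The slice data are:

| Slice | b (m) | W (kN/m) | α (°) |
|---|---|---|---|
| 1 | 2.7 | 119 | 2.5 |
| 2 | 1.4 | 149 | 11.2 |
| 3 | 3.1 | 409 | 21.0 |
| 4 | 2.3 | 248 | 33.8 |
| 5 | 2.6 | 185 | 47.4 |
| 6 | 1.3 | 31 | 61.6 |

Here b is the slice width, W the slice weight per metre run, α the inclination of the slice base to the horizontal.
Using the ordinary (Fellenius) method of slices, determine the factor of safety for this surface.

FS = 1.12

Ordinary method of slices: FS = Σ[c'·Δl_i + (W_i cosα_i)·tanφ'] / Σ W_i sinα_i, with Δl_i = b_i / cosα_i.
Slice 1: Δl = 2.7/cos2.5° = 2.703 m; N'_1 = 119·cos2.5° = 118.9; c'Δl = 15.95; W sinα = 5.2
Slice 2: Δl = 1.4/cos11.2° = 1.427 m; N'_2 = 149·cos11.2° = 146.2; c'Δl = 8.42; W sinα = 28.9
Slice 3: Δl = 3.1/cos21.0° = 3.321 m; N'_3 = 409·cos21.0° = 381.8; c'Δl = 19.59; W sinα = 146.6
Slice 4: Δl = 2.3/cos33.8° = 2.768 m; N'_4 = 248·cos33.8° = 206.1; c'Δl = 16.33; W sinα = 138.0
Slice 5: Δl = 2.6/cos47.4° = 3.841 m; N'_5 = 185·cos47.4° = 125.2; c'Δl = 22.66; W sinα = 136.2
Slice 6: Δl = 1.3/cos61.6° = 2.733 m; N'_6 = 31·cos61.6° = 14.7; c'Δl = 16.13; W sinα = 27.3
Σc'Δl = 99.1 kN/m; ΣN' = 992.9 kN/m; ΣW sinα = 482.1 kN/m
Resisting = 99.1 + 992.9·tan23.9° = 99.1 + 440.0 = 539.1 kN/m
FS = 539.1 / 482.1 = 1.118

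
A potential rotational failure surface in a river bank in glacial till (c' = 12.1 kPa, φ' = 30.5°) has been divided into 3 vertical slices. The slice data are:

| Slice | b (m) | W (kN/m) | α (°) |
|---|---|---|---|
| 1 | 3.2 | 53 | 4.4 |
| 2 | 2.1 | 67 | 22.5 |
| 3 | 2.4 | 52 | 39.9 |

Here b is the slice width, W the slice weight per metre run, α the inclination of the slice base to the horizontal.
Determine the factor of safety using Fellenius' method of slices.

Ordinary method of slices: FS = Σ[c'·Δl_i + (W_i cosα_i)·tanφ'] / Σ W_i sinα_i, with Δl_i = b_i / cosα_i.
Slice 1: Δl = 3.2/cos4.4° = 3.209 m; N'_1 = 53·cos4.4° = 52.8; c'Δl = 38.83; W sinα = 4.1
Slice 2: Δl = 2.1/cos22.5° = 2.273 m; N'_2 = 67·cos22.5° = 61.9; c'Δl = 27.50; W sinα = 25.6
Slice 3: Δl = 2.4/cos39.9° = 3.128 m; N'_3 = 52·cos39.9° = 39.9; c'Δl = 37.85; W sinα = 33.4
Σc'Δl = 104.2 kN/m; ΣN' = 154.6 kN/m; ΣW sinα = 63.1 kN/m
Resisting = 104.2 + 154.6·tan30.5° = 104.2 + 91.1 = 195.3 kN/m
FS = 195.3 / 63.1 = 3.097

FS = 3.10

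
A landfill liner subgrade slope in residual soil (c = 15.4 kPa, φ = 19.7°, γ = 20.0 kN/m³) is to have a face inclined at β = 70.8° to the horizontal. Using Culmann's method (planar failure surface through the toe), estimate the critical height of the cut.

Culmann's analysis gives the critical failure plane at α_cr = (β + φ)/2 = (70.8 + 19.7)/2 = 45.2°, and the critical height
H_c = (4c/γ) · sinβ cosφ / [1 − cos(β − φ)]
    = (4·15.4/20.0) · sin70.8°·cos19.7° / [1 − cos(51.1°)]
    = 3.080 · 0.9444·0.9415 / [1 − 0.6280]
    = 3.080 · 0.8891 / 0.3720
    = 7.36 m

H_c = 7.36 m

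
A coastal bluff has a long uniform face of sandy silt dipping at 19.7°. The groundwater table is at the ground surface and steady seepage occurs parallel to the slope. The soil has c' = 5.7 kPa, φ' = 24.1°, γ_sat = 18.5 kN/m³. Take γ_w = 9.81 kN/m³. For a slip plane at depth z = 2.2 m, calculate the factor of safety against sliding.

With seepage parallel to the slope and the water table at the surface, the effective normal stress on the slip plane uses the buoyant unit weight γ' = γ_sat − γ_w while the driving shear stress uses γ_sat:
FS = [c' + γ' z cos²β tanφ'] / [γ_sat z sinβ cosβ]
γ' = 18.5 − 9.81 = 8.69 kN/m³
Numerator = 5.7 + 8.69·2.2·cos²19.7°·tan24.1° = 5.7 + 8.69·2.2·0.8864·0.4473 = 13.280 kPa
Denominator = 18.5·2.2·sin19.7°·cos19.7° = 18.5·2.2·0.3371·0.9415 = 12.917 kPa
FS = 13.280 / 12.917 = 1.028

FS = 1.03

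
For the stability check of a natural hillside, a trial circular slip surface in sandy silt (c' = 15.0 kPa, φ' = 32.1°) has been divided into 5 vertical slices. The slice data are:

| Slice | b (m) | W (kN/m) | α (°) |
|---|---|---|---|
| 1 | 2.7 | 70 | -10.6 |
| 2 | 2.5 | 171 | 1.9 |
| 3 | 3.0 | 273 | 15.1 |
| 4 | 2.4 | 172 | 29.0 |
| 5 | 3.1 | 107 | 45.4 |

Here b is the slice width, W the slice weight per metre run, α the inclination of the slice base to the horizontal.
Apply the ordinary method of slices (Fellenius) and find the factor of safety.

FS = 3.09

Ordinary method of slices: FS = Σ[c'·Δl_i + (W_i cosα_i)·tanφ'] / Σ W_i sinα_i, with Δl_i = b_i / cosα_i.
Slice 1: Δl = 2.7/cos(-10.6°) = 2.747 m; N'_1 = 70·cos(-10.6°) = 68.8; c'Δl = 41.20; W sinα = -12.9
Slice 2: Δl = 2.5/cos1.9° = 2.501 m; N'_2 = 171·cos1.9° = 170.9; c'Δl = 37.52; W sinα = 5.7
Slice 3: Δl = 3.0/cos15.1° = 3.107 m; N'_3 = 273·cos15.1° = 263.6; c'Δl = 46.61; W sinα = 71.1
Slice 4: Δl = 2.4/cos29.0° = 2.744 m; N'_4 = 172·cos29.0° = 150.4; c'Δl = 41.16; W sinα = 83.4
Slice 5: Δl = 3.1/cos45.4° = 4.415 m; N'_5 = 107·cos45.4° = 75.1; c'Δl = 66.22; W sinα = 76.2
Σc'Δl = 232.7 kN/m; ΣN' = 728.9 kN/m; ΣW sinα = 223.5 kN/m
Resisting = 232.7 + 728.9·tan32.1° = 232.7 + 457.2 = 689.9 kN/m
FS = 689.9 / 223.5 = 3.087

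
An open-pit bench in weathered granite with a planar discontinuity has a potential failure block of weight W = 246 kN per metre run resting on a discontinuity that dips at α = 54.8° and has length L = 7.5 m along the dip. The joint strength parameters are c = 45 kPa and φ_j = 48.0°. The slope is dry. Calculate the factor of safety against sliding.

Resolving the block weight along and normal to the plane and applying the Mohr–Coulomb strength on the joint:
N' = W cosα = 246·cos54.8° = 141.8 kN/m
Driving force T = W sinα = 246·sin54.8° = 201.0 kN/m
Resisting force R = c·L + N'·tanφ_j = 45·7.5 + 141.8·tan48.0° = 337.5 + 157.5 = 495.0 kN/m
FS = R / T = 495.0 / 201.0 = 2.462

FS = 2.46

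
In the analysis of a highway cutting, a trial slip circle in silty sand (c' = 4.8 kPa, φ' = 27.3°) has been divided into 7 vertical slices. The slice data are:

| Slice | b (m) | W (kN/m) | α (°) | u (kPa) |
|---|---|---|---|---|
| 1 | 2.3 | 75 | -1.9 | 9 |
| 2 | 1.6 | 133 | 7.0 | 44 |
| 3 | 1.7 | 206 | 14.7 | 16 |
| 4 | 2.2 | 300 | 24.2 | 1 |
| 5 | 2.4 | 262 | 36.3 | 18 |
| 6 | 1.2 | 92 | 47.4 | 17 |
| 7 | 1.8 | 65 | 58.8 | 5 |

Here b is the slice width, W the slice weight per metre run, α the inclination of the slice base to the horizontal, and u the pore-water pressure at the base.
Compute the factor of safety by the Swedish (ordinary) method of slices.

FS = 1.01

Ordinary method of slices: FS = Σ[c'·Δl_i + (W_i cosα_i − u_i·Δl_i)·tanφ'] / Σ W_i sinα_i, with Δl_i = b_i / cosα_i.
Slice 1: Δl = 2.3/cos(-1.9°) = 2.301 m; N'_1 = 75·cos(-1.9°) − 9·2.301 = 54.2; c'Δl = 11.05; W sinα = -2.5
Slice 2: Δl = 1.6/cos7.0° = 1.612 m; N'_2 = 133·cos7.0° − 44·1.612 = 61.1; c'Δl = 7.74; W sinα = 16.2
Slice 3: Δl = 1.7/cos14.7° = 1.758 m; N'_3 = 206·cos14.7° − 16·1.758 = 171.1; c'Δl = 8.44; W sinα = 52.3
Slice 4: Δl = 2.2/cos24.2° = 2.412 m; N'_4 = 300·cos24.2° − 1·2.412 = 271.2; c'Δl = 11.58; W sinα = 123.0
Slice 5: Δl = 2.4/cos36.3° = 2.978 m; N'_5 = 262·cos36.3° − 18·2.978 = 157.6; c'Δl = 14.29; W sinα = 155.1
Slice 6: Δl = 1.2/cos47.4° = 1.773 m; N'_6 = 92·cos47.4° − 17·1.773 = 32.1; c'Δl = 8.51; W sinα = 67.7
Slice 7: Δl = 1.8/cos58.8° = 3.475 m; N'_7 = 65·cos58.8° − 5·3.475 = 16.3; c'Δl = 16.68; W sinα = 55.6
Σc'Δl = 78.3 kN/m; ΣN' = 763.7 kN/m; ΣW sinα = 467.4 kN/m
Resisting = 78.3 + 763.7·tan27.3° = 78.3 + 394.2 = 472.4 kN/m
FS = 472.4 / 467.4 = 1.011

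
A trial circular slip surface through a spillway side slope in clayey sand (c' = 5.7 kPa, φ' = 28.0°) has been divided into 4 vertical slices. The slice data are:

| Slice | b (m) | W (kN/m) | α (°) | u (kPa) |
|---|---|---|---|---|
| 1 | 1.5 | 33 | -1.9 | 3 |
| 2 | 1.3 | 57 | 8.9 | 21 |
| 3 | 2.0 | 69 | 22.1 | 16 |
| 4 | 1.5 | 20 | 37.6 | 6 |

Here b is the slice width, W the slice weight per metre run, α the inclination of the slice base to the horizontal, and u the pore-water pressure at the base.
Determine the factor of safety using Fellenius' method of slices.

FS = 1.91

Ordinary method of slices: FS = Σ[c'·Δl_i + (W_i cosα_i − u_i·Δl_i)·tanφ'] / Σ W_i sinα_i, with Δl_i = b_i / cosα_i.
Slice 1: Δl = 1.5/cos(-1.9°) = 1.501 m; N'_1 = 33·cos(-1.9°) − 3·1.501 = 28.5; c'Δl = 8.55; W sinα = -1.1
Slice 2: Δl = 1.3/cos8.9° = 1.316 m; N'_2 = 57·cos8.9° − 21·1.316 = 28.7; c'Δl = 7.50; W sinα = 8.8
Slice 3: Δl = 2.0/cos22.1° = 2.159 m; N'_3 = 69·cos22.1° − 16·2.159 = 29.4; c'Δl = 12.30; W sinα = 26.0
Slice 4: Δl = 1.5/cos37.6° = 1.893 m; N'_4 = 20·cos37.6° − 6·1.893 = 4.5; c'Δl = 10.79; W sinα = 12.2
Σc'Δl = 39.2 kN/m; ΣN' = 91.0 kN/m; ΣW sinα = 45.9 kN/m
Resisting = 39.2 + 91.0·tan28.0° = 39.2 + 48.4 = 87.6 kN/m
FS = 87.6 / 45.9 = 1.908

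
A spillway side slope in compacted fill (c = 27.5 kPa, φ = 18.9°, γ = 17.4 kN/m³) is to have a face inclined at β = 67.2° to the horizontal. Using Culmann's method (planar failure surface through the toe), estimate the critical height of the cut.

H_c = 16.47 m

Culmann's analysis gives the critical failure plane at α_cr = (β + φ)/2 = (67.2 + 18.9)/2 = 43.0°, and the critical height
H_c = (4c/γ) · sinβ cosφ / [1 − cos(β − φ)]
    = (4·27.5/17.4) · sin67.2°·cos18.9° / [1 − cos(48.3°)]
    = 6.322 · 0.9219·0.9461 / [1 − 0.6652]
    = 6.322 · 0.8722 / 0.3348
    = 16.47 m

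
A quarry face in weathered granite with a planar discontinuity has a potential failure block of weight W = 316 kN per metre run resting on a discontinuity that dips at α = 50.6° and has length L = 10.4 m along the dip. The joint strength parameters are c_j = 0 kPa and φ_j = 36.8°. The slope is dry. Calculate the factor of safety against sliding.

FS = 0.61

Resolving the block weight along and normal to the plane and applying the Mohr–Coulomb strength on the joint:
N' = W cosα = 316·cos50.6° = 200.6 kN/m
Driving force T = W sinα = 316·sin50.6° = 244.2 kN/m
Resisting force R = c_j·L + N'·tanφ_j = 0·10.4 + 200.6·tan36.8° = 0.0 + 150.0 = 150.0 kN/m
FS = R / T = 150.0 / 244.2 = 0.614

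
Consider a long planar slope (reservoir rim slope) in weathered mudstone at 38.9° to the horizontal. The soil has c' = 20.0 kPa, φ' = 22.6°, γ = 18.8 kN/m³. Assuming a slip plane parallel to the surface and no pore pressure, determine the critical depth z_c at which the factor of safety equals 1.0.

z_c = 4.50 m

Setting FS = 1.00 in FS = [c' + γz cos²β tanφ'] / [γz sinβ cosβ] and solving for z:
z = c' / [γ cosβ (FS·sinβ − cosβ·tanφ')]
  = 20.0 / [18.8·cos38.9°·(1.00·sin38.9° − cos38.9°·tan22.6°)]
  = 20.0 / [18.8·0.7782·(1.00·0.6280 − 0.7782·0.4163)]
  = 20.0 / 4.4480 = 4.496 m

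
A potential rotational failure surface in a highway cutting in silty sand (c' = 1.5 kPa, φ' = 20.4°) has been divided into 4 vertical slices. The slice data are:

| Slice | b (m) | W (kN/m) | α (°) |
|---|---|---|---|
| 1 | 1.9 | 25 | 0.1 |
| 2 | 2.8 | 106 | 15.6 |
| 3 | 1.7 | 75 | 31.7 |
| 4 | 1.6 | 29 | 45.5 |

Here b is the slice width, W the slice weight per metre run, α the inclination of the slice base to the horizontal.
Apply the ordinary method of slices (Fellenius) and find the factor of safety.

Ordinary method of slices: FS = Σ[c'·Δl_i + (W_i cosα_i)·tanφ'] / Σ W_i sinα_i, with Δl_i = b_i / cosα_i.
Slice 1: Δl = 1.9/cos0.1° = 1.900 m; N'_1 = 25·cos0.1° = 25.0; c'Δl = 2.85; W sinα = 0.0
Slice 2: Δl = 2.8/cos15.6° = 2.907 m; N'_2 = 106·cos15.6° = 102.1; c'Δl = 4.36; W sinα = 28.5
Slice 3: Δl = 1.7/cos31.7° = 1.998 m; N'_3 = 75·cos31.7° = 63.8; c'Δl = 3.00; W sinα = 39.4
Slice 4: Δl = 1.6/cos45.5° = 2.283 m; N'_4 = 29·cos45.5° = 20.3; c'Δl = 3.42; W sinα = 20.7
Σc'Δl = 13.6 kN/m; ΣN' = 211.2 kN/m; ΣW sinα = 88.6 kN/m
Resisting = 13.6 + 211.2·tan20.4° = 13.6 + 78.6 = 92.2 kN/m
FS = 92.2 / 88.6 = 1.040

FS = 1.04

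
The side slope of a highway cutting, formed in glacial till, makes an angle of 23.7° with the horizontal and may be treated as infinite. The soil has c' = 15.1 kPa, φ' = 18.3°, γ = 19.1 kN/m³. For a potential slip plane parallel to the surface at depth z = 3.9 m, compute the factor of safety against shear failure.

FS = 1.30

For an infinite slope with a slip plane parallel to the surface (no pore pressure): FS = [c' + γz cos²β tanφ'] / [γz sinβ cosβ].
γz = 19.1·3.9 = 74.49 kN/m²
Numerator = 15.1 + 74.49·cos²23.7°·tan18.3° = 15.1 + 74.49·0.8384·0.3307 = 35.755 kPa
Denominator = 74.49·sin23.7°·cos23.7° = 74.49·0.4019·0.9157 = 27.416 kPa
FS = 35.755 / 27.416 = 1.304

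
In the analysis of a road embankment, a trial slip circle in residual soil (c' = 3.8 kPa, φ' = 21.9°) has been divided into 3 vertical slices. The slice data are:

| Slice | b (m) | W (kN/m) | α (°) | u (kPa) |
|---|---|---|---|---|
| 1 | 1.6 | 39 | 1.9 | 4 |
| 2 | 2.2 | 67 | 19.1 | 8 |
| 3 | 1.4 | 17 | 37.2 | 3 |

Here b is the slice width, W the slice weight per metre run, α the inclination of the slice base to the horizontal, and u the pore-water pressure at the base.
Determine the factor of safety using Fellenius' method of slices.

Ordinary method of slices: FS = Σ[c'·Δl_i + (W_i cosα_i − u_i·Δl_i)·tanφ'] / Σ W_i sinα_i, with Δl_i = b_i / cosα_i.
Slice 1: Δl = 1.6/cos1.9° = 1.601 m; N'_1 = 39·cos1.9° − 4·1.601 = 32.6; c'Δl = 6.08; W sinα = 1.3
Slice 2: Δl = 2.2/cos19.1° = 2.328 m; N'_2 = 67·cos19.1° − 8·2.328 = 44.7; c'Δl = 8.85; W sinα = 21.9
Slice 3: Δl = 1.4/cos37.2° = 1.758 m; N'_3 = 17·cos37.2° − 3·1.758 = 8.3; c'Δl = 6.68; W sinα = 10.3
Σc'Δl = 21.6 kN/m; ΣN' = 85.5 kN/m; ΣW sinα = 33.5 kN/m
Resisting = 21.6 + 85.5·tan21.9° = 21.6 + 34.4 = 56.0 kN/m
FS = 56.0 / 33.5 = 1.672

FS = 1.67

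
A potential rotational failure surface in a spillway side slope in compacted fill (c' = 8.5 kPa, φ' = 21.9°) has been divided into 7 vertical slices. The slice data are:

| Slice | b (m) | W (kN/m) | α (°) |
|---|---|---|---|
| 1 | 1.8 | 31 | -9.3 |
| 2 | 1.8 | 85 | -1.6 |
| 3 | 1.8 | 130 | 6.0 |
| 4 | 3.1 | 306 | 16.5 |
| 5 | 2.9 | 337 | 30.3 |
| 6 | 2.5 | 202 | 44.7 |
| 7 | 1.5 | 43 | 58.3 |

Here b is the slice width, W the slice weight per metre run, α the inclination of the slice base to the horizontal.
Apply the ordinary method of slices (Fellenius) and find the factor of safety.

Ordinary method of slices: FS = Σ[c'·Δl_i + (W_i cosα_i)·tanφ'] / Σ W_i sinα_i, with Δl_i = b_i / cosα_i.
Slice 1: Δl = 1.8/cos(-9.3°) = 1.824 m; N'_1 = 31·cos(-9.3°) = 30.6; c'Δl = 15.50; W sinα = -5.0
Slice 2: Δl = 1.8/cos(-1.6°) = 1.801 m; N'_2 = 85·cos(-1.6°) = 85.0; c'Δl = 15.31; W sinα = -2.4
Slice 3: Δl = 1.8/cos6.0° = 1.810 m; N'_3 = 130·cos6.0° = 129.3; c'Δl = 15.38; W sinα = 13.6
Slice 4: Δl = 3.1/cos16.5° = 3.233 m; N'_4 = 306·cos16.5° = 293.4; c'Δl = 27.48; W sinα = 86.9
Slice 5: Δl = 2.9/cos30.3° = 3.359 m; N'_5 = 337·cos30.3° = 291.0; c'Δl = 28.55; W sinα = 170.0
Slice 6: Δl = 2.5/cos44.7° = 3.517 m; N'_6 = 202·cos44.7° = 143.6; c'Δl = 29.90; W sinα = 142.1
Slice 7: Δl = 1.5/cos58.3° = 2.855 m; N'_7 = 43·cos58.3° = 22.6; c'Δl = 24.26; W sinα = 36.6
Σc'Δl = 156.4 kN/m; ΣN' = 995.4 kN/m; ΣW sinα = 441.8 kN/m
Resisting = 156.4 + 995.4·tan21.9° = 156.4 + 400.1 = 556.5 kN/m
FS = 556.5 / 441.8 = 1.260

FS = 1.26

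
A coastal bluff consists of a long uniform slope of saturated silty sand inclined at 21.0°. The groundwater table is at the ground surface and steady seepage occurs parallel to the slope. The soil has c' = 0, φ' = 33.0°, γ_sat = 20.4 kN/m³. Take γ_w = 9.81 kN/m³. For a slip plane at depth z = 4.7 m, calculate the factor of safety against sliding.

With seepage parallel to the slope and the water table at the surface, the effective normal stress on the slip plane uses the buoyant unit weight γ' = γ_sat − γ_w while the driving shear stress uses γ_sat:
FS = [c' + γ' z cos²β tanφ'] / [γ_sat z sinβ cosβ]
(For c' = 0 this reduces to FS = (γ'/γ_sat)·tanφ'/tanβ.)
γ' = 20.4 − 9.81 = 10.59 kN/m³
Numerator = 0.0 + 10.59·4.7·cos²21.0°·tan33.0° = 0.0 + 10.59·4.7·0.8716·0.6494 = 28.172 kPa
Denominator = 20.4·4.7·sin21.0°·cos21.0° = 20.4·4.7·0.3584·0.9336 = 32.078 kPa
FS = 28.172 / 32.078 = 0.878

FS = 0.88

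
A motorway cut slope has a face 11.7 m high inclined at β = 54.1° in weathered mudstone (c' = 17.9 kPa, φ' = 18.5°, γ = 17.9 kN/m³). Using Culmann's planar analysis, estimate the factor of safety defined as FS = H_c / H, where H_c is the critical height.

H_c = (4c'/γ) · sinβ cosφ' / [1 − cos(β − φ')]
    = (4·17.9/17.9) · sin54.1°·cos18.5° / [1 − cos35.6°]
    = 4.000 · 0.7682 / 0.1869 = 16.44 m
FS = H_c / H = 16.44 / 11.7 = 1.405

FS = 1.41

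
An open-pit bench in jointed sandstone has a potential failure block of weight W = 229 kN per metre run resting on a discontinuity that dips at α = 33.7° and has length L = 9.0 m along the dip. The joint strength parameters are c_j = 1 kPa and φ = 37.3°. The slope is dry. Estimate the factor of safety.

FS = 1.21

Resolving the block weight along and normal to the plane and applying the Mohr–Coulomb strength on the joint:
N' = W cosα = 229·cos33.7° = 190.5 kN/m
Driving force T = W sinα = 229·sin33.7° = 127.1 kN/m
Resisting force R = c_j·L + N'·tanφ = 1·9.0 + 190.5·tan37.3° = 9.0 + 145.1 = 154.1 kN/m
FS = R / T = 154.1 / 127.1 = 1.213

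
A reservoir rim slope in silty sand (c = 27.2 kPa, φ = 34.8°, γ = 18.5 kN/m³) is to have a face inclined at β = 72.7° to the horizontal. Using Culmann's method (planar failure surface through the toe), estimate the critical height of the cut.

H_c = 21.86 m

Culmann's analysis gives the critical failure plane at α_cr = (β + φ)/2 = (72.7 + 34.8)/2 = 53.8°, and the critical height
H_c = (4c/γ) · sinβ cosφ / [1 − cos(β − φ)]
    = (4·27.2/18.5) · sin72.7°·cos34.8° / [1 − cos(37.9°)]
    = 5.881 · 0.9548·0.8211 / [1 − 0.7891]
    = 5.881 · 0.7840 / 0.2109
    = 21.86 m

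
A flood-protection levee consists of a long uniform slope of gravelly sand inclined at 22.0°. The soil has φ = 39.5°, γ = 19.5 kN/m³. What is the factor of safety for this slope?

FS = 2.04

For a dry cohesionless infinite slope the factor of safety is FS = tanφ / tanβ.
FS = tan39.5° / tan22.0° = 0.8243 / 0.4040 = 2.040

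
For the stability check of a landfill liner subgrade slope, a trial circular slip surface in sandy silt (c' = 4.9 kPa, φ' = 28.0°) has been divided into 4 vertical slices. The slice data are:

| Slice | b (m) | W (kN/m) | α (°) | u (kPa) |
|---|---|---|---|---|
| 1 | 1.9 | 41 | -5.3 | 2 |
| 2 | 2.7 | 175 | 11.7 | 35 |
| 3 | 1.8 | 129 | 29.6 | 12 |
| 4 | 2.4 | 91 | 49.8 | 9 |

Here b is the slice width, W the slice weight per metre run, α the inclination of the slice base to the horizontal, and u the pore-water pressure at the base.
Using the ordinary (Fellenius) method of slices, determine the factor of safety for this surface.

Ordinary method of slices: FS = Σ[c'·Δl_i + (W_i cosα_i − u_i·Δl_i)·tanφ'] / Σ W_i sinα_i, with Δl_i = b_i / cosα_i.
Slice 1: Δl = 1.9/cos(-5.3°) = 1.908 m; N'_1 = 41·cos(-5.3°) − 2·1.908 = 37.0; c'Δl = 9.35; W sinα = -3.8
Slice 2: Δl = 2.7/cos11.7° = 2.757 m; N'_2 = 175·cos11.7° − 35·2.757 = 74.9; c'Δl = 13.51; W sinα = 35.5
Slice 3: Δl = 1.8/cos29.6° = 2.070 m; N'_3 = 129·cos29.6° − 12·2.070 = 87.3; c'Δl = 10.14; W sinα = 63.7
Slice 4: Δl = 2.4/cos49.8° = 3.718 m; N'_4 = 91·cos49.8° − 9·3.718 = 25.3; c'Δl = 18.22; W sinα = 69.5
Σc'Δl = 51.2 kN/m; ΣN' = 224.5 kN/m; ΣW sinα = 164.9 kN/m
Resisting = 51.2 + 224.5·tan28.0° = 51.2 + 119.3 = 170.6 kN/m
FS = 170.6 / 164.9 = 1.034

FS = 1.03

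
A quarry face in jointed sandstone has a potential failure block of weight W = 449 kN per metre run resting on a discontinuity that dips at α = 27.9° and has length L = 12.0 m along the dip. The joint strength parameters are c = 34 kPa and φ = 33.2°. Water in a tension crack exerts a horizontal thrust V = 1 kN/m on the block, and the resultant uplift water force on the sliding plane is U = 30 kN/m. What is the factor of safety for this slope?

Resolving the block weight along and normal to the plane and applying the Mohr–Coulomb strength on the joint:
N' = W cosα − U − V sinα = 449·cos27.9° − 30 − 1·sin27.9° = 366.3 kN/m
Driving force T = W sinα + V cosα = 449·sin27.9° + 1·cos27.9° = 211.0 kN/m
Resisting force R = c·L + N'·tanφ = 34·12.0 + 366.3·tan33.2° = 408.0 + 239.7 = 647.7 kN/m
FS = R / T = 647.7 / 211.0 = 3.070

FS = 3.07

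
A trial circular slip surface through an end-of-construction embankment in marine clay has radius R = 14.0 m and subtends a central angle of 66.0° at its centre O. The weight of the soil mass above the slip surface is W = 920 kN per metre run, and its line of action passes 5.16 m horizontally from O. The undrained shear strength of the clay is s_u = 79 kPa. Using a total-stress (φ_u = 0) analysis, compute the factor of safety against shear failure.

FS = 3.76

Taking moments about the centre O, the resisting moment is provided by the undrained shear strength acting along the arc:
Arc length L_a = R·θ = 14.0·(66.0°·π/180) = 14.0·1.1519 = 16.13 m
M_R = s_u·L_a·R = 79·16.13·14.0 = 17836.3 kN·m/m
M_D = W·d = 920·5.16 = 4747.2 kN·m/m
FS = M_R / M_D = 17836.3 / 4747.2 = 3.757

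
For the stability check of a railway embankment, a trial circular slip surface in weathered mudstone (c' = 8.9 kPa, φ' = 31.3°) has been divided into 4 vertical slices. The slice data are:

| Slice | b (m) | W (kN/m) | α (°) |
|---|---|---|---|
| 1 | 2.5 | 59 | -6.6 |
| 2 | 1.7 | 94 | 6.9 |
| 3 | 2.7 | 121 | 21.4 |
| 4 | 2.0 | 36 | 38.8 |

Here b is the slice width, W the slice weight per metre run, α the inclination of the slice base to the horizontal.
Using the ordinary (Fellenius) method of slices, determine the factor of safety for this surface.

FS = 3.71

Ordinary method of slices: FS = Σ[c'·Δl_i + (W_i cosα_i)·tanφ'] / Σ W_i sinα_i, with Δl_i = b_i / cosα_i.
Slice 1: Δl = 2.5/cos(-6.6°) = 2.517 m; N'_1 = 59·cos(-6.6°) = 58.6; c'Δl = 22.40; W sinα = -6.8
Slice 2: Δl = 1.7/cos6.9° = 1.712 m; N'_2 = 94·cos6.9° = 93.3; c'Δl = 15.24; W sinα = 11.3
Slice 3: Δl = 2.7/cos21.4° = 2.900 m; N'_3 = 121·cos21.4° = 112.7; c'Δl = 25.81; W sinα = 44.2
Slice 4: Δl = 2.0/cos38.8° = 2.566 m; N'_4 = 36·cos38.8° = 28.1; c'Δl = 22.84; W sinα = 22.6
Σc'Δl = 86.3 kN/m; ΣN' = 292.6 kN/m; ΣW sinα = 71.2 kN/m
Resisting = 86.3 + 292.6·tan31.3° = 86.3 + 177.9 = 264.2 kN/m
FS = 264.2 / 71.2 = 3.710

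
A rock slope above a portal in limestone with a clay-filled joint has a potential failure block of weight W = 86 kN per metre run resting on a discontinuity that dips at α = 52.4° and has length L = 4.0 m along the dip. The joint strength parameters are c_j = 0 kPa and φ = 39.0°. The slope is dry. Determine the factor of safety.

FS = 0.62

Resolving the block weight along and normal to the plane and applying the Mohr–Coulomb strength on the joint:
N' = W cosα = 86·cos52.4° = 52.5 kN/m
Driving force T = W sinα = 86·sin52.4° = 68.1 kN/m
Resisting force R = c_j·L + N'·tanφ = 0·4.0 + 52.5·tan39.0° = 0.0 + 42.5 = 42.5 kN/m
FS = R / T = 42.5 / 68.1 = 0.624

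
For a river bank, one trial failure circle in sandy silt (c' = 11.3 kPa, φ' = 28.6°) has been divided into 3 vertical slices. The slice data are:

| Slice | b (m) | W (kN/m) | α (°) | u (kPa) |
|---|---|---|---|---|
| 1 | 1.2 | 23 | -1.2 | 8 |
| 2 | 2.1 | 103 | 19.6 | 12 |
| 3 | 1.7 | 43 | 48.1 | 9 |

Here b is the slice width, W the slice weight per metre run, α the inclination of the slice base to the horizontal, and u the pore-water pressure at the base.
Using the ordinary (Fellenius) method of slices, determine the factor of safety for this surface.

FS = 1.76

Ordinary method of slices: FS = Σ[c'·Δl_i + (W_i cosα_i − u_i·Δl_i)·tanφ'] / Σ W_i sinα_i, with Δl_i = b_i / cosα_i.
Slice 1: Δl = 1.2/cos(-1.2°) = 1.200 m; N'_1 = 23·cos(-1.2°) − 8·1.200 = 13.4; c'Δl = 13.56; W sinα = -0.5
Slice 2: Δl = 2.1/cos19.6° = 2.229 m; N'_2 = 103·cos19.6° − 12·2.229 = 70.3; c'Δl = 25.19; W sinα = 34.6
Slice 3: Δl = 1.7/cos48.1° = 2.546 m; N'_3 = 43·cos48.1° − 9·2.546 = 5.8; c'Δl = 28.76; W sinα = 32.0
Σc'Δl = 67.5 kN/m; ΣN' = 89.5 kN/m; ΣW sinα = 66.1 kN/m
Resisting = 67.5 + 89.5·tan28.6° = 67.5 + 48.8 = 116.3 kN/m
FS = 116.3 / 66.1 = 1.760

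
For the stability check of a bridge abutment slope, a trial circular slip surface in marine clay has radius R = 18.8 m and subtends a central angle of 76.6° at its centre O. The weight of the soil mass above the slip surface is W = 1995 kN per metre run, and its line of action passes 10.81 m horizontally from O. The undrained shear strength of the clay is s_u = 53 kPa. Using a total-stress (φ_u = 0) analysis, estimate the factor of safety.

Taking moments about the centre O, the resisting moment is provided by the undrained shear strength acting along the arc:
Arc length L_a = R·θ = 18.8·(76.6°·π/180) = 18.8·1.3369 = 25.13 m
M_R = s_u·L_a·R = 53·25.13·18.8 = 25043.7 kN·m/m
M_D = W·d = 1995·10.81 = 21566.0 kN·m/m
FS = M_R / M_D = 25043.7 / 21566.0 = 1.161

FS = 1.16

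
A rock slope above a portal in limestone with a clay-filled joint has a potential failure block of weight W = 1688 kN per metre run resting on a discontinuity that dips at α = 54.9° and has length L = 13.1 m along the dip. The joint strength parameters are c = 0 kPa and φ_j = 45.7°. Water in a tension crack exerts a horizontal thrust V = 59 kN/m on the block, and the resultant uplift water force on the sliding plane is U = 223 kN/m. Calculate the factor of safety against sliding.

Resolving the block weight along and normal to the plane and applying the Mohr–Coulomb strength on the joint:
N' = W cosα − U − V sinα = 1688·cos54.9° − 223 − 59·sin54.9° = 699.3 kN/m
Driving force T = W sinα + V cosα = 1688·sin54.9° + 59·cos54.9° = 1415.0 kN/m
Resisting force R = c·L + N'·tanφ_j = 0·13.1 + 699.3·tan45.7° = 0.0 + 716.6 = 716.6 kN/m
FS = R / T = 716.6 / 1415.0 = 0.506

FS = 0.51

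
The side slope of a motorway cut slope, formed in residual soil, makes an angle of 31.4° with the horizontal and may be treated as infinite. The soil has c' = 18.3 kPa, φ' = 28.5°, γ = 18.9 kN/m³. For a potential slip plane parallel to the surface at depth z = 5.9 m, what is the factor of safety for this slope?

FS = 1.26

For an infinite slope with a slip plane parallel to the surface (no pore pressure): FS = [c' + γz cos²β tanφ'] / [γz sinβ cosβ].
γz = 18.9·5.9 = 111.51 kN/m²
Numerator = 18.3 + 111.51·cos²31.4°·tan28.5° = 18.3 + 111.51·0.7285·0.5430 = 62.410 kPa
Denominator = 111.51·sin31.4°·cos31.4° = 111.51·0.5210·0.8536 = 49.589 kPa
FS = 62.410 / 49.589 = 1.259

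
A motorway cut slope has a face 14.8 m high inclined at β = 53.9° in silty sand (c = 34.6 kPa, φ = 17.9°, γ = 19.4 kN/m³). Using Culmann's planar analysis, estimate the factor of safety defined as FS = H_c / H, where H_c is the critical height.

FS = 1.94

H_c = (4c/γ) · sinβ cosφ / [1 − cos(β − φ)]
    = (4·34.6/19.4) · sin53.9°·cos17.9° / [1 − cos36.0°]
    = 7.134 · 0.7689 / 0.1910 = 28.72 m
FS = H_c / H = 28.72 / 14.8 = 1.941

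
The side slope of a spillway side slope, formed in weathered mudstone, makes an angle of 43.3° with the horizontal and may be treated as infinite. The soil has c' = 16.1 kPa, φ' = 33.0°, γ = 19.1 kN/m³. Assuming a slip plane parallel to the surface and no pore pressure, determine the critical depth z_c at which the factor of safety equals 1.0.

Setting FS = 1.00 in FS = [c' + γz cos²β tanφ'] / [γz sinβ cosβ] and solving for z:
z = c' / [γ cosβ (FS·sinβ − cosβ·tanφ')]
  = 16.1 / [19.1·cos43.3°·(1.00·sin43.3° − cos43.3°·tan33.0°)]
  = 16.1 / [19.1·0.7278·(1.00·0.6858 − 0.7278·0.6494)]
  = 16.1 / 2.9635 = 5.433 m

z_c = 5.43 m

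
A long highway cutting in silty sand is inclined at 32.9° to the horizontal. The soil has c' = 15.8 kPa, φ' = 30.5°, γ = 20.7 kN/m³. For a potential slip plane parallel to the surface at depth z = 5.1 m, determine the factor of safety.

For an infinite slope with a slip plane parallel to the surface (no pore pressure): FS = [c' + γz cos²β tanφ'] / [γz sinβ cosβ].
γz = 20.7·5.1 = 105.57 kN/m²
Numerator = 15.8 + 105.57·cos²32.9°·tan30.5° = 15.8 + 105.57·0.7050·0.5890 = 59.638 kPa
Denominator = 105.57·sin32.9°·cos32.9° = 105.57·0.5432·0.8396 = 48.146 kPa
FS = 59.638 / 48.146 = 1.239

FS = 1.24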